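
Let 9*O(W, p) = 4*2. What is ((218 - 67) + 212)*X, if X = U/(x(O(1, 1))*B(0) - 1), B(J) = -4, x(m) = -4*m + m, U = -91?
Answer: -99099/29 ≈ -3417.2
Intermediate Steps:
O(W, p) = 8/9 (O(W, p) = (4*2)/9 = (1/9)*8 = 8/9)
x(m) = -3*m
X = -273/29 (X = -91/(-3*8/9*(-4) - 1) = -91/(-8/3*(-4) - 1) = -91/(32/3 - 1) = -91/29/3 = -91*3/29 = -273/29 ≈ -9.4138)
((218 - 67) + 212)*X = ((218 - 67) + 212)*(-273/29) = (151 + 212)*(-273/29) = 363*(-273/29) = -99099/29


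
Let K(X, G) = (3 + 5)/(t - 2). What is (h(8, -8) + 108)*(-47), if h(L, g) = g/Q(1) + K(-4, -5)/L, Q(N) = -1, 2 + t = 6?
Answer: -10951/2 ≈ -5475.5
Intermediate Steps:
t = 4 (t = -2 + 6 = 4)
K(X, G) = 4 (K(X, G) = (3 + 5)/(4 - 2) = 8/2 = 8*(½) = 4)
h(L, g) = -g + 4/L (h(L, g) = g/(-1) + 4/L = g*(-1) + 4/L = -g + 4/L)
(h(8, -8) + 108)*(-47) = ((-1*(-8) + 4/8) + 108)*(-47) = ((8 + 4*(⅛)) + 108)*(-47) = ((8 + ½) + 108)*(-47) = (17/2 + 108)*(-47) = (233/2)*(-47) = -10951/2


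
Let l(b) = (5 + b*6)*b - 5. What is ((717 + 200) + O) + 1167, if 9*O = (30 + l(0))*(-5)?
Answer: 18631/9 ≈ 2070.1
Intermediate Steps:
l(b) = -5 + b*(5 + 6*b) (l(b) = (5 + 6*b)*b - 5 = b*(5 + 6*b) - 5 = -5 + b*(5 + 6*b))
O = -125/9 (O = ((30 + (-5 + 5*0 + 6*0**2))*(-5))/9 = ((30 + (-5 + 0 + 6*0))*(-5))/9 = ((30 + (-5 + 0 + 0))*(-5))/9 = ((30 - 5)*(-5))/9 = (25*(-5))/9 = (1/9)*(-125) = -125/9 ≈ -13.889)
((717 + 200) + O) + 1167 = ((717 + 200) - 125/9) + 1167 = (917 - 125/9) + 1167 = 8128/9 + 1167 = 18631/9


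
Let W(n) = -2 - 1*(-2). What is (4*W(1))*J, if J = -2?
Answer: 0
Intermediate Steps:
W(n) = 0 (W(n) = -2 + 2 = 0)
(4*W(1))*J = (4*0)*(-2) = 0*(-2) = 0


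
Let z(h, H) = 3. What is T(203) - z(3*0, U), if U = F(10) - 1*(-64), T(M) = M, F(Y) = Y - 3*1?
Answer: 200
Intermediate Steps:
F(Y) = -3 + Y (F(Y) = Y - 3 = -3 + Y)
U = 71 (U = (-3 + 10) - 1*(-64) = 7 + 64 = 71)
T(203) - z(3*0, U) = 203 - 1*3 = 203 - 3 = 200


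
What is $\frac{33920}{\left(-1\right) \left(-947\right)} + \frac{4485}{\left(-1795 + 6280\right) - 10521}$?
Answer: $\frac{66831275}{1905364} \approx 35.075$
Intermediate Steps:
$\frac{33920}{\left(-1\right) \left(-947\right)} + \frac{4485}{\left(-1795 + 6280\right) - 10521} = \frac{33920}{947} + \frac{4485}{4485 - 10521} = 33920 \cdot \frac{1}{947} + \frac{4485}{-6036} = \frac{33920}{947} + 4485 \left(- \frac{1}{6036}\right) = \frac{33920}{947} - \frac{1495}{2012} = \frac{66831275}{1905364}$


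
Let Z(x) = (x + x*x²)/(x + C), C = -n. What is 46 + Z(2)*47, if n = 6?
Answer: -143/2 ≈ -71.500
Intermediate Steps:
C = -6 (C = -1*6 = -6)
Z(x) = (x + x³)/(-6 + x) (Z(x) = (x + x*x²)/(x - 6) = (x + x³)/(-6 + x))
46 + Z(2)*47 = 46 + ((2 + 2³)/(-6 + 2))*47 = 46 + ((2 + 8)/(-4))*47 = 46 - ¼*10*47 = 46 - 5/2*47 = 46 - 235/2 = -143/2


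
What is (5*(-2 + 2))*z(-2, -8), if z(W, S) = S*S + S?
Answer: 0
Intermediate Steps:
z(W, S) = S + S² (z(W, S) = S² + S = S + S²)
(5*(-2 + 2))*z(-2, -8) = (5*(-2 + 2))*(-8*(1 - 8)) = (5*0)*(-8*(-7)) = 0*56 = 0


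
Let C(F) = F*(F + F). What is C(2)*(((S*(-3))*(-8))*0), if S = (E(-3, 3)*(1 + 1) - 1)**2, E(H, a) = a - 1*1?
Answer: 0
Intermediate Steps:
E(H, a) = -1 + a (E(H, a) = a - 1 = -1 + a)
C(F) = 2*F**2 (C(F) = F*(2*F) = 2*F**2)
S = 9 (S = ((-1 + 3)*(1 + 1) - 1)**2 = (2*2 - 1)**2 = (4 - 1)**2 = 3**2 = 9)
C(2)*(((S*(-3))*(-8))*0) = (2*2**2)*(((9*(-3))*(-8))*0) = (2*4)*(-27*(-8)*0) = 8*(216*0) = 8*0 = 0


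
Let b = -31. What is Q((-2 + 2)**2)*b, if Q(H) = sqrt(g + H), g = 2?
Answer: -31*sqrt(2) ≈ -43.841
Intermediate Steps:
Q(H) = sqrt(2 + H)
Q((-2 + 2)**2)*b = sqrt(2 + (-2 + 2)**2)*(-31) = sqrt(2 + 0**2)*(-31) = sqrt(2 + 0)*(-31) = sqrt(2)*(-31) = -31*sqrt(2)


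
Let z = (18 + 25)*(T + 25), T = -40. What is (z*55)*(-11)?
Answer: 390225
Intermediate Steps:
z = -645 (z = (18 + 25)*(-40 + 25) = 43*(-15) = -645)
(z*55)*(-11) = -645*55*(-11) = -35475*(-11) = 390225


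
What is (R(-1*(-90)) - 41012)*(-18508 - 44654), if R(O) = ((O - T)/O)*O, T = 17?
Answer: 2585789118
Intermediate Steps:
R(O) = -17 + O (R(O) = ((O - 1*17)/O)*O = ((O - 17)/O)*O = ((-17 + O)/O)*O = -17 + O)
(R(-1*(-90)) - 41012)*(-18508 - 44654) = ((-17 - 1*(-90)) - 41012)*(-18508 - 44654) = ((-17 + 90) - 41012)*(-63162) = (73 - 41012)*(-63162) = -40939*(-63162) = 2585789118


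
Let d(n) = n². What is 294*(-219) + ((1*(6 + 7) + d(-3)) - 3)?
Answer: -64367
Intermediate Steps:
294*(-219) + ((1*(6 + 7) + d(-3)) - 3) = 294*(-219) + ((1*(6 + 7) + (-3)²) - 3) = -64386 + ((1*13 + 9) - 3) = -64386 + ((13 + 9) - 3) = -64386 + (22 - 3) = -64386 + 19 = -64367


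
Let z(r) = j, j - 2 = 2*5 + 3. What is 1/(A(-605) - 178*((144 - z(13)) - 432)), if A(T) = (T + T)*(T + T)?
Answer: 1/1518034 ≈ 6.5875e-7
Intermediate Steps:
j = 15 (j = 2 + (2*5 + 3) = 2 + (10 + 3) = 2 + 13 = 15)
z(r) = 15
A(T) = 4*T² (A(T) = (2*T)*(2*T) = 4*T²)
1/(A(-605) - 178*((144 - z(13)) - 432)) = 1/(4*(-605)² - 178*((144 - 1*15) - 432)) = 1/(4*366025 - 178*((144 - 15) - 432)) = 1/(1464100 - 178*(129 - 432)) = 1/(1464100 - 178*(-303)) = 1/(1464100 + 53934) = 1/1518034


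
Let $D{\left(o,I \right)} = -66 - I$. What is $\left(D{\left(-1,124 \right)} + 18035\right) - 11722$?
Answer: $6123$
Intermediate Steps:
$\left(D{\left(-1,124 \right)} + 18035\right) - 11722 = \left(\left(-66 - 124\right) + 18035\right) - 11722 = \left(-190 + 18035\right) - 11722 = 17845 - 11722 = 6123$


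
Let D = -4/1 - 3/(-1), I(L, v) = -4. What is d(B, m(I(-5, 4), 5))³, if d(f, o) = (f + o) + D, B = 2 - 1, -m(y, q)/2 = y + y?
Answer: 4096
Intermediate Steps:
m(y, q) = -4*y (m(y, q) = -2*(y + y) = -4*y)
D = -1 (D = -4*1 - 3*(-1) = -4 + 3 = -1)
B = 1
d(f, o) = -1 + f + o (d(f, o) = (f + o) - 1 = -1 + f + o)
d(B, m(I(-5, 4), 5))³ = (-1 + 1 - 4*(-4))³ = (-1 + 1 + 16)³ = 16³ = 4096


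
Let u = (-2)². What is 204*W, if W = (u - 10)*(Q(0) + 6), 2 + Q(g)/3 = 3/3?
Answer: -3672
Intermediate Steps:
u = 4
Q(g) = -3 (Q(g) = -6 + 3*(3/3) = -6 + 3*(3*(⅓)) = -6 + 3*1 = -6 + 3 = -3)
W = -18 (W = (4 - 10)*(-3 + 6) = -6*3 = -18)
204*W = 204*(-18) = -3672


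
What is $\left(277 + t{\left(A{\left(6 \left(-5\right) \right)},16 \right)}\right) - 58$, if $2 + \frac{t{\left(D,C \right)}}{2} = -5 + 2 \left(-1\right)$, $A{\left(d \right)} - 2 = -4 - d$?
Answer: $201$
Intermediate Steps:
$A{\left(d \right)} = -2 - d$ ($A{\left(d \right)} = 2 - \left(4 + d\right) = -2 - d$)
$t{\left(D,C \right)} = -18$ ($t{\left(D,C \right)} = -4 + 2 \left(-5 + 2 \left(-1\right)\right) = -4 + 2 \left(-5 - 2\right) = -4 + 2 \left(-7\right) = -4 - 14 = -18$)
$\left(277 + t{\left(A{\left(6 \left(-5\right) \right)},16 \right)}\right) - 58 = \left(277 - 18\right) - 58 = 259 - 58 = 201$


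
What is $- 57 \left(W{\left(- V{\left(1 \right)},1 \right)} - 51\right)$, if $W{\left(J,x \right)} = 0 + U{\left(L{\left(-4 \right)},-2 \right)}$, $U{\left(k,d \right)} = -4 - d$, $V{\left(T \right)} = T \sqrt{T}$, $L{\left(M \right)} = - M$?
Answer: $3021$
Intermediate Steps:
$V{\left(T \right)} = T^{\frac{3}{2}}$
$W{\left(J,x \right)} = -2$ ($W{\left(J,x \right)} = 0 - 2 = -2$)
$- 57 \left(W{\left(- V{\left(1 \right)},1 \right)} - 51\right) = - 57 \left(-2 - 51\right) = \left(-57\right) \left(-53\right) = 3021$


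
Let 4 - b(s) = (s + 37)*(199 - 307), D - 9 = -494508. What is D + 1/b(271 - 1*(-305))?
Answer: -32739789791/66208 ≈ -4.9450e+5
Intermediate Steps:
D = -494499 (D = 9 - 494508 = -494499)
b(s) = 4000 + 108*s (b(s) = 4 - (s + 37)*(199 - 307) = 4 - (37 + s)*(-108) = 4 - (-3996 - 108*s) = 4 + (3996 + 108*s) = 4000 + 108*s)
D + 1/b(271 - 1*(-305)) = -494499 + 1/(4000 + 108*(271 - 1*(-305))) = -494499 + 1/(4000 + 108*(271 + 305)) = -494499 + 1/(4000 + 108*576) = -494499 + 1/(4000 + 62208) = -494499 + 1/66208 = -32739789791/66208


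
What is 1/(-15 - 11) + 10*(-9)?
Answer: -2341/26 ≈ -90.038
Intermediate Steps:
1/(-15 - 11) + 10*(-9) = 1/(-26) - 90 = -1/26 - 90 = -2341/26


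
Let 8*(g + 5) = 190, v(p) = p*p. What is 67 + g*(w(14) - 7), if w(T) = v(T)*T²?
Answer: 2880943/4 ≈ 7.2024e+5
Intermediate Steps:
v(p) = p²
g = 75/4 (g = -5 + (⅛)*190 = -5 + 95/4 = 75/4 ≈ 18.750)
w(T) = T⁴ (w(T) = T²*T² = T⁴)
67 + g*(w(14) - 7) = 67 + 75*(14⁴ - 7)/4 = 67 + 75*(38416 - 7)/4 = 67 + (75/4)*38409 = 67 + 2880675/4 = 2880943/4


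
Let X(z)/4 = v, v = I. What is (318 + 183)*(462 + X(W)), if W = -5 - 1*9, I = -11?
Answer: 209418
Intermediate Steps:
W = -14 (W = -5 - 9 = -14)
v = -11
X(z) = -44 (X(z) = 4*(-11) = -44)
(318 + 183)*(462 + X(W)) = (318 + 183)*(462 - 44) = 501*418 = 209418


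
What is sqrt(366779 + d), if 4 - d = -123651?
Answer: sqrt(490434) ≈ 700.31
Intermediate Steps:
d = 123655 (d = 4 - 1*(-123651) = 4 + 123651 = 123655)
sqrt(366779 + d) = sqrt(366779 + 123655) = sqrt(490434)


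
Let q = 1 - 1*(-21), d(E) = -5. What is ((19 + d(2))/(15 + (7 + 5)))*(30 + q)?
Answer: 728/27 ≈ 26.963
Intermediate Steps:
q = 22 (q = 1 + 21 = 22)
((19 + d(2))/(15 + (7 + 5)))*(30 + q) = ((19 - 5)/(15 + (7 + 5)))*(30 + 22) = (14/(15 + 12))*52 = (14/27)*52 = 728/27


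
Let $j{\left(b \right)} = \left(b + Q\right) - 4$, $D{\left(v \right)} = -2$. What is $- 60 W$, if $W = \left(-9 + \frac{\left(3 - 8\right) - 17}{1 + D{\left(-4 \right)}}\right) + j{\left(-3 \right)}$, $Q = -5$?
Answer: $-60$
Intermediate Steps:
$j{\left(b \right)} = -9 + b$ ($j{\left(b \right)} = \left(b - 5\right) - 4 = \left(-5 + b\right) - 4 = -9 + b$)
$W = 1$ ($W = \left(-9 + \frac{\left(3 - 8\right) - 17}{1 - 2}\right) - 12 = \left(-9 + \frac{-5 - 17}{-1}\right) - 12 = \left(-9 - -22\right) - 12 = \left(-9 + 22\right) - 12 = 13 - 12 = 1$)
$- 60 W = \left(-60\right) 1 = -60$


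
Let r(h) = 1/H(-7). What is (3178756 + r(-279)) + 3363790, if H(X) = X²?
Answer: 320584755/49 ≈ 6.5425e+6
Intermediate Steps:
r(h) = 1/49 (r(h) = 1/((-7)²) = 1/49)
(3178756 + r(-279)) + 3363790 = (3178756 + 1/49) + 3363790 = 155759045/49 + 3363790 = 320584755/49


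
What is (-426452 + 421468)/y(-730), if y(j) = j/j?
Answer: -4984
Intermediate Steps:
y(j) = 1
(-426452 + 421468)/y(-730) = (-426452 + 421468)/1 = -4984*1 = -4984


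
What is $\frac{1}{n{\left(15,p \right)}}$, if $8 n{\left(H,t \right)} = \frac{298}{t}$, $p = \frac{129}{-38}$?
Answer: $- \frac{258}{2831} \approx -0.091134$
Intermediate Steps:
$p = - \frac{129}{38}$ ($p = 129 \left(- \frac{1}{38}\right) = - \frac{129}{38} \approx -3.3947$)
$n{\left(H,t \right)} = \frac{149}{4 t}$ ($n{\left(H,t \right)} = \frac{298 \frac{1}{t}}{8} = \frac{149}{4 t}$)
$\frac{1}{n{\left(15,p \right)}} = \frac{1}{\frac{149}{4} \frac{1}{- \frac{129}{38}}} = \frac{1}{\frac{149}{4} \left(- \frac{38}{129}\right)} = \frac{1}{- \frac{2831}{258}} = - \frac{258}{2831}$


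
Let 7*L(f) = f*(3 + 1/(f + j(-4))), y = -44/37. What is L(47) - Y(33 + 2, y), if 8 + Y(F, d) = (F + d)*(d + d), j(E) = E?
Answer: 44797630/412069 ≈ 108.71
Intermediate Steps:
y = -44/37 (y = -44*1/37 = -44/37 ≈ -1.1892)
Y(F, d) = -8 + 2*d*(F + d) (Y(F, d) = -8 + (F + d)*(d + d) = -8 + (F + d)*(2*d) = -8 + 2*d*(F + d))
L(f) = f*(3 + 1/(-4 + f))/7 (L(f) = (f*(3 + 1/(f - 4)))/7 = (f*(3 + 1/(-4 + f)))/7 = f*(3 + 1/(-4 + f))/7)
L(47) - Y(33 + 2, y) = (⅐)*47*(-11 + 3*47)/(-4 + 47) - (-8 + 2*(-44/37)² + 2*(33 + 2)*(-44/37)) = (⅐)*47*(-11 + 141)/43 - (-8 + 2*(1936/1369) + 2*35*(-44/37)) = (⅐)*47*(1/43)*130 - (-8 + 3872/1369 - 3080/37) = 6110/301 - 1*(-121040/1369) = 6110/301 + 121040/1369 = 44797630/412069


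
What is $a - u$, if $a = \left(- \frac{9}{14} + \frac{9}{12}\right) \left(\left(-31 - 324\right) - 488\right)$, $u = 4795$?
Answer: $- \frac{136789}{28} \approx -4885.3$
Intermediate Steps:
$a = - \frac{2529}{28}$ ($a = \left(\left(-9\right) \frac{1}{14} + 9 \cdot \frac{1}{12}\right) \left(-355 - 488\right) = \left(- \frac{9}{14} + \frac{3}{4}\right) \left(-843\right) = \frac{3}{28} \left(-843\right) = - \frac{2529}{28} \approx -90.321$)
$a - u = - \frac{2529}{28} - 4795 = - \frac{136789}{28}$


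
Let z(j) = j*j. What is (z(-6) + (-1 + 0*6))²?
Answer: 1225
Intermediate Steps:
z(j) = j²
(z(-6) + (-1 + 0*6))² = ((-6)² + (-1 + 0*6))² = (36 + (-1 + 0))² = (36 - 1)² = 35² = 1225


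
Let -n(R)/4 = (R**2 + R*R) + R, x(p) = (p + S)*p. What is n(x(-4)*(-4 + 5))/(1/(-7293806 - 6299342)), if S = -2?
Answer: 63942168192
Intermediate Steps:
x(p) = p*(-2 + p) (x(p) = (p - 2)*p = (-2 + p)*p = p*(-2 + p))
n(R) = -8*R**2 - 4*R (n(R) = -4*((R**2 + R*R) + R) = -4*((R**2 + R**2) + R) = -4*(2*R**2 + R) = -4*(R + 2*R**2) = -8*R**2 - 4*R)
n(x(-4)*(-4 + 5))/(1/(-7293806 - 6299342)) = (-4*(-4*(-2 - 4))*(-4 + 5)*(1 + 2*((-4*(-2 - 4))*(-4 + 5))))/(1/(-7293806 - 6299342)) = (-4*-4*(-6)*1*(1 + 2*(-4*(-6)*1)))/(1/(-13593148)) = (-4*24*1*(1 + 2*(24*1)))/(-1/13593148) = -4*24*(1 + 2*24)*(-13593148) = -4*24*(1 + 48)*(-13593148) = -4*24*49*(-13593148) = -4704*(-13593148) = 63942168192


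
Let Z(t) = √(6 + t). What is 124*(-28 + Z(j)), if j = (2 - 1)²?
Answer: -3472 + 124*√7 ≈ -3143.9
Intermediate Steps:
j = 1 (j = 1² = 1)
124*(-28 + Z(j)) = 124*(-28 + √(6 + 1)) = 124*(-28 + √7) = -3472 + 124*√7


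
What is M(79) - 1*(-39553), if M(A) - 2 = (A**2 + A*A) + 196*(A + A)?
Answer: 83005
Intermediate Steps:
M(A) = 2 + 2*A**2 + 392*A (M(A) = 2 + ((A**2 + A*A) + 196*(A + A)) = 2 + ((A**2 + A**2) + 196*(2*A)) = 2 + (2*A**2 + 392*A) = 2 + 2*A**2 + 392*A)
M(79) - 1*(-39553) = (2 + 2*79**2 + 392*79) - 1*(-39553) = (2 + 2*6241 + 30968) + 39553 = (2 + 12482 + 30968) + 39553 = 43452 + 39553 = 83005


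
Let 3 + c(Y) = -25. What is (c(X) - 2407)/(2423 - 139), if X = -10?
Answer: -2435/2284 ≈ -1.0661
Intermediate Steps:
c(Y) = -28 (c(Y) = -3 - 25 = -28)
(c(X) - 2407)/(2423 - 139) = (-28 - 2407)/(2423 - 139) = -2435/2284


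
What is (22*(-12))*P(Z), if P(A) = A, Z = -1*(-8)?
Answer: -2112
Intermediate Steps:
Z = 8
(22*(-12))*P(Z) = (22*(-12))*8 = -264*8 = -2112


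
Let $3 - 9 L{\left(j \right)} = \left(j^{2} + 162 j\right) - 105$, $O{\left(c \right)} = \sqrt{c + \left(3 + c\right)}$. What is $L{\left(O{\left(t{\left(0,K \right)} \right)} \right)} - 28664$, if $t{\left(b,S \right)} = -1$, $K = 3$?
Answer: $- \frac{258031}{9} \approx -28670.0$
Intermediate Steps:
$O{\left(c \right)} = \sqrt{3 + 2 c}$
$L{\left(j \right)} = 12 - 18 j - \frac{j^{2}}{9}$ ($L{\left(j \right)} = \frac{1}{3} - \frac{\left(j^{2} + 162 j\right) - 105}{9} = \frac{1}{3} - \frac{-105 + j^{2} + 162 j}{9} = \frac{1}{3} - \left(- \frac{35}{3} + 18 j + \frac{j^{2}}{9}\right) = 12 - 18 j - \frac{j^{2}}{9}$)
$L{\left(O{\left(t{\left(0,K \right)} \right)} \right)} - 28664 = \left(12 - 18 \sqrt{3 + 2 \left(-1\right)} - \frac{\left(\sqrt{3 + 2 \left(-1\right)}\right)^{2}}{9}\right) - 28664 = \left(12 - 18 \sqrt{3 - 2} - \frac{\left(\sqrt{3 - 2}\right)^{2}}{9}\right) - 28664 = \left(12 - 18 \sqrt{1} - \frac{\left(\sqrt{1}\right)^{2}}{9}\right) - 28664 = \left(12 - 18 - \frac{1^{2}}{9}\right) - 28664 = \left(12 - 18 - \frac{1}{9}\right) - 28664 = - \frac{55}{9} - 28664 = - \frac{258031}{9}$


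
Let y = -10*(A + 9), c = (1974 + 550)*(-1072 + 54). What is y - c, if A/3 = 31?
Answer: 2568412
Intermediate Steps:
A = 93 (A = 3*31 = 93)
c = -2569432 (c = 2524*(-1018) = -2569432)
y = -1020 (y = -10*(93 + 9) = -10*102 = -1020)
y - c = -1020 - 1*(-2569432) = -1020 + 2569432 = 2568412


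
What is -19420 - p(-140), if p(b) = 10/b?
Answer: -271879/14 ≈ -19420.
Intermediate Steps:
-19420 - p(-140) = -19420 - 10/(-140) = -19420 - 10*(-1)/140 = -19420 - 1*(-1/14) = -19420 + 1/14 = -271879/14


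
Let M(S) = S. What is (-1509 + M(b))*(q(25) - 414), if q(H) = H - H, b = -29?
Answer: 636732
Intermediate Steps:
q(H) = 0
(-1509 + M(b))*(q(25) - 414) = (-1509 - 29)*(0 - 414) = -1538*(-414) = 636732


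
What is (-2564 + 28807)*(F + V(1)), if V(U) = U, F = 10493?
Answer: 275394042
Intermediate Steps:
(-2564 + 28807)*(F + V(1)) = (-2564 + 28807)*(10493 + 1) = 26243*10494 = 275394042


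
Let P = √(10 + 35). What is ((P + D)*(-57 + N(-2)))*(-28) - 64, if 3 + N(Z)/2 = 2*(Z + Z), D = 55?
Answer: 121596 + 6636*√5 ≈ 1.3643e+5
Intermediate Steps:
P = 3*√5 (P = √45 = 3*√5 ≈ 6.7082)
N(Z) = -6 + 8*Z (N(Z) = -6 + 2*(2*(Z + Z)) = -6 + 2*(2*(2*Z)) = -6 + 2*(4*Z) = -6 + 8*Z)
((P + D)*(-57 + N(-2)))*(-28) - 64 = ((3*√5 + 55)*(-57 + (-6 + 8*(-2))))*(-28) - 64 = ((55 + 3*√5)*(-57 + (-6 - 16)))*(-28) - 64 = ((55 + 3*√5)*(-57 - 22))*(-28) - 64 = ((55 + 3*√5)*(-79))*(-28) - 64 = (-4345 - 237*√5)*(-28) - 64 = (121660 + 6636*√5) - 64 = 121596 + 6636*√5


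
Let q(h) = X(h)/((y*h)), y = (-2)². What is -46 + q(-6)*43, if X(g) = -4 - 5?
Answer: -239/8 ≈ -29.875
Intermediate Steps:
X(g) = -9
y = 4
q(h) = -9/(4*h) (q(h) = -9*1/(4*h) = -9/(4*h))
-46 + q(-6)*43 = -46 - 9/4/(-6)*43 = -46 - 9/4*(-⅙)*43 = -46 + (3/8)*43 = -46 + 129/8 = -239/8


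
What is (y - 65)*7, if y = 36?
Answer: -203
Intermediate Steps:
(y - 65)*7 = (36 - 65)*7 = -29*7 = -203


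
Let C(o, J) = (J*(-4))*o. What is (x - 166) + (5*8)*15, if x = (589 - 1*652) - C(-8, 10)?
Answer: 51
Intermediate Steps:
C(o, J) = -4*J*o (C(o, J) = (-4*J)*o = -4*J*o)
x = -383 (x = (589 - 1*652) - (-4)*10*(-8) = (589 - 652) - 1*320 = -63 - 320 = -383)
(x - 166) + (5*8)*15 = (-383 - 166) + (5*8)*15 = -549 + 40*15 = -549 + 600 = 51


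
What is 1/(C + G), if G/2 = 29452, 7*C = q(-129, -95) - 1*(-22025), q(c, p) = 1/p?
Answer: 665/41263534 ≈ 1.6116e-5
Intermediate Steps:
C = 2092374/665 (C = (1/(-95) - 1*(-22025))/7 = (-1/95 + 22025)/7 = (1/7)*(2092374/95) = 2092374/665 ≈ 3146.4)
G = 58904 (G = 2*29452 = 58904)
1/(C + G) = 1/(2092374/665 + 58904) = 1/(41263534/665) = 665/41263534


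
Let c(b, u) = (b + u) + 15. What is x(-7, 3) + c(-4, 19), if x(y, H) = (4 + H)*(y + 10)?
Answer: 51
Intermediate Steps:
c(b, u) = 15 + b + u
x(y, H) = (4 + H)*(10 + y)
x(-7, 3) + c(-4, 19) = (40 + 4*(-7) + 10*3 + 3*(-7)) + (15 - 4 + 19) = (40 - 28 + 30 - 21) + 30 = 21 + 30 = 51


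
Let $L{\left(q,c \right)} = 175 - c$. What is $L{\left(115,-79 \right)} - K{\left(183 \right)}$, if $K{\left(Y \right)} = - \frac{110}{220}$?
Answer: $\frac{509}{2} \approx 254.5$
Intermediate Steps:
$K{\left(Y \right)} = - \frac{1}{2}$ ($K{\left(Y \right)} = \left(-110\right) \frac{1}{220} = - \frac{1}{2}$)
$L{\left(115,-79 \right)} - K{\left(183 \right)} = \left(175 - -79\right) - - \frac{1}{2} = \left(175 + 79\right) + \frac{1}{2} = 254 + \frac{1}{2} = \frac{509}{2}$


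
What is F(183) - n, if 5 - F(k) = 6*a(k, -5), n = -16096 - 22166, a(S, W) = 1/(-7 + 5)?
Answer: 38270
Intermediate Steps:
a(S, W) = -1/2 (a(S, W) = 1/(-2) = -1/2)
n = -38262
F(k) = 8 (F(k) = 5 - 6*(-1)/2 = 5 - 1*(-3) = 5 + 3 = 8)
F(183) - n = 8 - 1*(-38262) = 8 + 38262 = 38270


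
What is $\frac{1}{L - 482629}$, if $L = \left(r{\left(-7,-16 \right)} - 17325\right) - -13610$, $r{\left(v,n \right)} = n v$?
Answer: $- \frac{1}{486232} \approx -2.0566 \cdot 10^{-6}$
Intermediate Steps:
$L = -3603$ ($L = \left(\left(-16\right) \left(-7\right) - 17325\right) - -13610 = \left(112 - 17325\right) + 13610 = -17213 + 13610 = -3603$)
$\frac{1}{L - 482629} = \frac{1}{-3603 - 482629} = \frac{1}{-486232} = - \frac{1}{486232}$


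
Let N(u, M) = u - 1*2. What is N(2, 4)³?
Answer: 0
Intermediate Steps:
N(u, M) = -2 + u (N(u, M) = u - 2 = -2 + u)
N(2, 4)³ = (-2 + 2)³ = 0³ = 0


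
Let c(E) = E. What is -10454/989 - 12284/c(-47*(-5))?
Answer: -14605566/232415 ≈ -62.843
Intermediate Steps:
-10454/989 - 12284/c(-47*(-5)) = -10454/989 - 12284/((-47*(-5))) = -10454*1/989 - 12284/235 = -10454/989 - 12284*1/235 = -10454/989 - 12284/235 = -14605566/232415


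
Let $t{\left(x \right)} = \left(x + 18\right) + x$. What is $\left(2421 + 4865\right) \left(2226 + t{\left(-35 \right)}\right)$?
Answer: $15839764$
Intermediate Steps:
$t{\left(x \right)} = 18 + 2 x$ ($t{\left(x \right)} = \left(18 + x\right) + x = 18 + 2 x$)
$\left(2421 + 4865\right) \left(2226 + t{\left(-35 \right)}\right) = \left(2421 + 4865\right) \left(2226 + \left(18 + 2 \left(-35\right)\right)\right) = 7286 \left(2226 + \left(18 - 70\right)\right) = 7286 \left(2226 - 52\right) = 7286 \cdot 2174 = 15839764$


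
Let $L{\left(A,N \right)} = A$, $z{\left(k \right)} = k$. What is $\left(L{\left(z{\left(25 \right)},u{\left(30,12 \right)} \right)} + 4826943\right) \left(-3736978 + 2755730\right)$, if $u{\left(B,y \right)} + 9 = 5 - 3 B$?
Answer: $-4736452696064$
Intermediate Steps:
$u{\left(B,y \right)} = -4 - 3 B$ ($u{\left(B,y \right)} = -9 - \left(-5 + 3 B\right) = -4 - 3 B$)
$\left(L{\left(z{\left(25 \right)},u{\left(30,12 \right)} \right)} + 4826943\right) \left(-3736978 + 2755730\right) = \left(25 + 4826943\right) \left(-3736978 + 2755730\right) = 4826968 \left(-981248\right) = -4736452696064$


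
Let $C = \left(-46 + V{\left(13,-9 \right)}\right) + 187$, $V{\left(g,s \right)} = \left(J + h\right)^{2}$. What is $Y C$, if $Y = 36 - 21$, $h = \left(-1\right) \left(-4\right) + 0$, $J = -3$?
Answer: $2130$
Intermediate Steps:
$h = 4$ ($h = 4 + 0 = 4$)
$V{\left(g,s \right)} = 1$ ($V{\left(g,s \right)} = \left(-3 + 4\right)^{2} = 1^{2} = 1$)
$Y = 15$ ($Y = 36 - 21 = 15$)
$C = 142$ ($C = \left(-46 + 1\right) + 187 = -45 + 187 = 142$)
$Y C = 15 \cdot 142 = 2130$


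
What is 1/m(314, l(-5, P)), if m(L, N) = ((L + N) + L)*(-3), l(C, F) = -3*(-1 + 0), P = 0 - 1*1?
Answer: -1/1893 ≈ -0.00052826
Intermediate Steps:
P = -1 (P = 0 - 1 = -1)
l(C, F) = 3 (l(C, F) = -3*(-1) = 3)
m(L, N) = -6*L - 3*N (m(L, N) = (N + 2*L)*(-3) = -6*L - 3*N)
1/m(314, l(-5, P)) = 1/(-6*314 - 3*3) = 1/(-1884 - 9) = 1/(-1893) = -1/1893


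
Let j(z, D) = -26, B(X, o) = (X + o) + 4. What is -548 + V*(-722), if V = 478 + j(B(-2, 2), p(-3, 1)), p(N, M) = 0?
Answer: -326892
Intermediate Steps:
B(X, o) = 4 + X + o
V = 452 (V = 478 - 26 = 452)
-548 + V*(-722) = -548 + 452*(-722) = -548 - 326344 = -326892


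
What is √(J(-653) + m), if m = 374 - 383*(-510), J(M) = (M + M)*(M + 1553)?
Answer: 4*I*√61231 ≈ 989.8*I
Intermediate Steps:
J(M) = 2*M*(1553 + M) (J(M) = (2*M)*(1553 + M) = 2*M*(1553 + M))
m = 195704 (m = 374 + 195330 = 195704)
√(J(-653) + m) = √(2*(-653)*(1553 - 653) + 195704) = √(2*(-653)*900 + 195704) = √(-1175400 + 195704) = √(-979696) = 4*I*√61231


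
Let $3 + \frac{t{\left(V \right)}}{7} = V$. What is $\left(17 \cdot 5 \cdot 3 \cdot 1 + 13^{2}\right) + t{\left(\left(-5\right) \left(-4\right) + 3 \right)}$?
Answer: $564$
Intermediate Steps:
$t{\left(V \right)} = -21 + 7 V$
$\left(17 \cdot 5 \cdot 3 \cdot 1 + 13^{2}\right) + t{\left(\left(-5\right) \left(-4\right) + 3 \right)} = \left(17 \cdot 5 \cdot 3 \cdot 1 + 13^{2}\right) - \left(21 - 7 \left(\left(-5\right) \left(-4\right) + 3\right)\right) = \left(17 \cdot 15 \cdot 1 + 169\right) - \left(21 - 7 \left(20 + 3\right)\right) = \left(17 \cdot 15 + 169\right) + \left(-21 + 7 \cdot 23\right) = \left(255 + 169\right) + \left(-21 + 161\right) = 424 + 140 = 564$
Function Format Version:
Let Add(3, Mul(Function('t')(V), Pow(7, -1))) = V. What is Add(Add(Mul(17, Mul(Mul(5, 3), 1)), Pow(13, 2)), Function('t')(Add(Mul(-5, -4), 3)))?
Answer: 564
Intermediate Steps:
Function('t')(V) = Add(-21, Mul(7, V))
Add(Add(Mul(17, Mul(Mul(5, 3), 1)), Pow(13, 2)), Function('t')(Add(Mul(-5, -4), 3))) = Add(Add(Mul(17, Mul(Mul(5, 3), 1)), Pow(13, 2)), Add(-21, Mul(7, Add(Mul(-5, -4), 3)))) = Add(Add(Mul(17, Mul(15, 1)), 169), Add(-21, Mul(7, Add(20, 3)))) = Add(Add(Mul(17, 15), 169), Add(-21, Mul(7, 23))) = Add(Add(255, 169), Add(-21, 161)) = Add(424, 140) = 564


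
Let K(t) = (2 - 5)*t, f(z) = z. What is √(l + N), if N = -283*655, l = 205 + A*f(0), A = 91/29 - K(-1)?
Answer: 2*I*√46290 ≈ 430.3*I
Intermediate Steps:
K(t) = -3*t
A = 4/29 (A = 91/29 - (-3)*(-1) = 91*(1/29) - 1*3 = 91/29 - 3 = 4/29 ≈ 0.13793)
l = 205 (l = 205 + (4/29)*0 = 205 + 0 = 205)
N = -185365
√(l + N) = √(205 - 185365) = √(-185160) = 2*I*√46290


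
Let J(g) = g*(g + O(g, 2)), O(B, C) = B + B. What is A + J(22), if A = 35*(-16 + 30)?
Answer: 1942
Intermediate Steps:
O(B, C) = 2*B
A = 490 (A = 35*14 = 490)
J(g) = 3*g**2 (J(g) = g*(g + 2*g) = g*(3*g) = 3*g**2)
A + J(22) = 490 + 3*22**2 = 490 + 3*484 = 490 + 1452 = 1942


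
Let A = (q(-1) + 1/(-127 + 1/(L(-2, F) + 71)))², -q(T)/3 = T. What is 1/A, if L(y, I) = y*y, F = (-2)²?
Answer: 90706576/812079009 ≈ 0.11170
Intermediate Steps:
q(T) = -3*T
F = 4
L(y, I) = y²
A = 812079009/90706576 (A = (-3*(-1) + 1/(-127 + 1/((-2)² + 71)))² = (3 + 1/(-127 + 1/(4 + 71)))² = (3 + 1/(-127 + 1/75))² = (3 + 1/(-9524/75))² = (3 - 75/9524)² = (28497/9524)² = 812079009/90706576 ≈ 8.9528)
1/A = 1/(812079009/90706576) = 90706576/812079009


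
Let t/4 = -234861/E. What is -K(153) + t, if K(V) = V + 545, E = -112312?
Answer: -19363583/28078 ≈ -689.64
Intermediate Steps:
K(V) = 545 + V
t = 234861/28078 (t = 4*(-234861/(-112312)) = 4*(-234861*(-1/112312)) = 4*(234861/112312) = 234861/28078 ≈ 8.3646)
-K(153) + t = -(545 + 153) + 234861/28078 = -1*698 + 234861/28078 = -698 + 234861/28078 = -19363583/28078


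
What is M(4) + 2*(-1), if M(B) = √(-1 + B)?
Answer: -2 + √3 ≈ -0.26795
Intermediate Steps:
M(4) + 2*(-1) = √(-1 + 4) + 2*(-1) = √3 - 2 = -2 + √3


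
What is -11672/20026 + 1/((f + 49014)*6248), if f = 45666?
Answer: -3452347885027/5923296688320 ≈ -0.58284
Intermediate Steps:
-11672/20026 + 1/((f + 49014)*6248) = -11672/20026 + 1/((45666 + 49014)*6248) = -11672*1/20026 + (1/6248)/94680 = -5836/10013 + (1/94680)*(1/6248) = -5836/10013 + 1/591560640 = -3452347885027/5923296688320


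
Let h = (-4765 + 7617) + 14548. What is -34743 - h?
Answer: -52143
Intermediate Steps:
h = 17400 (h = 2852 + 14548 = 17400)
-34743 - h = -34743 - 1*17400 = -34743 - 17400 = -52143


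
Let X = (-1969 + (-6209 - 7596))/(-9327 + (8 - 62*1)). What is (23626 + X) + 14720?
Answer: 119913200/3127 ≈ 38348.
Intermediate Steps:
X = 5258/3127 (X = (-1969 - 13805)/(-9327 + (8 - 62)) = -15774/(-9327 - 54) = -15774/(-9381) = -15774*(-1/9381) = 5258/3127 ≈ 1.6815)
(23626 + X) + 14720 = (23626 + 5258/3127) + 14720 = 73883760/3127 + 14720 = 119913200/3127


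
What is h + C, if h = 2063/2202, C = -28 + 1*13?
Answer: -30967/2202 ≈ -14.063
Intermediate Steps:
C = -15 (C = -28 + 13 = -15)
h = 2063/2202 (h = 2063*(1/2202) = 2063/2202 ≈ 0.93688)
h + C = 2063/2202 - 15 = -30967/2202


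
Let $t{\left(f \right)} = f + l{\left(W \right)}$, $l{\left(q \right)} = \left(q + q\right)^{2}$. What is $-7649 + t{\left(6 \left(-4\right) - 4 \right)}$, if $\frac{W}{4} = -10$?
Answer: $-1277$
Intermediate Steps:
$W = -40$ ($W = 4 \left(-10\right) = -40$)
$l{\left(q \right)} = 4 q^{2}$ ($l{\left(q \right)} = \left(2 q\right)^{2} = 4 q^{2}$)
$t{\left(f \right)} = 6400 + f$ ($t{\left(f \right)} = f + 4 \left(-40\right)^{2} = f + 4 \cdot 1600 = f + 6400 = 6400 + f$)
$-7649 + t{\left(6 \left(-4\right) - 4 \right)} = -7649 + \left(6400 + \left(6 \left(-4\right) - 4\right)\right) = -7649 + \left(6400 - 28\right) = -7649 + 6372 = -1277$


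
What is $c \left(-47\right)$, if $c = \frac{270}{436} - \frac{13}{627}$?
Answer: $- \frac{3845117}{136686} \approx -28.131$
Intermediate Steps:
$c = \frac{81811}{136686}$ ($c = 270 \cdot \frac{1}{436} - \frac{13}{627} = \frac{135}{218} - \frac{13}{627} = \frac{81811}{136686} \approx 0.59853$)
$c \left(-47\right) = \frac{81811}{136686} \left(-47\right) = - \frac{3845117}{136686}$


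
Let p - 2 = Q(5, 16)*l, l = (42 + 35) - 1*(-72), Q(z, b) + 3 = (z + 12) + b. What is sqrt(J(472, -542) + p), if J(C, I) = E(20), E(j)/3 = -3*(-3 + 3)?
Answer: 2*sqrt(1118) ≈ 66.873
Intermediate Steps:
E(j) = 0 (E(j) = 3*(-3*(-3 + 3)) = 3*(-3*0) = 3*0 = 0)
J(C, I) = 0
Q(z, b) = 9 + b + z (Q(z, b) = -3 + ((z + 12) + b) = -3 + ((12 + z) + b) = -3 + (12 + b + z) = 9 + b + z)
l = 149 (l = 77 + 72 = 149)
p = 4472 (p = 2 + (9 + 16 + 5)*149 = 2 + 30*149 = 2 + 4470 = 4472)
sqrt(J(472, -542) + p) = sqrt(0 + 4472) = sqrt(4472) = 2*sqrt(1118)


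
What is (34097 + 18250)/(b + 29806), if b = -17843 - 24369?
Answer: -52347/12406 ≈ -4.2195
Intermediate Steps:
b = -42212
(34097 + 18250)/(b + 29806) = (34097 + 18250)/(-42212 + 29806) = 52347/(-12406) = 52347*(-1/12406) = -52347/12406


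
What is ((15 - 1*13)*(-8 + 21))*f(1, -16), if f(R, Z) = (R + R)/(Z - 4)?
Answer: -13/5 ≈ -2.6000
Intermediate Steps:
f(R, Z) = 2*R/(-4 + Z) (f(R, Z) = (2*R)/(-4 + Z) = 2*R/(-4 + Z))
((15 - 1*13)*(-8 + 21))*f(1, -16) = ((15 - 1*13)*(-8 + 21))*(2*1/(-4 - 16)) = ((15 - 13)*13)*(2*1/(-20)) = (2*13)*(2*1*(-1/20)) = 26*(-⅒) = -13/5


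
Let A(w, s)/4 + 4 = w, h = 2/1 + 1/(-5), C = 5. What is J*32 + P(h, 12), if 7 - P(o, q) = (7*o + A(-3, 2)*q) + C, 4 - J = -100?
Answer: 18267/5 ≈ 3653.4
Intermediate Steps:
h = 9/5 (h = 2*1 + 1*(-1/5) = 2 - 1/5 = 9/5 ≈ 1.8000)
A(w, s) = -16 + 4*w
J = 104 (J = 4 - 1*(-100) = 4 + 100 = 104)
P(o, q) = 2 - 7*o + 28*q (P(o, q) = 7 - ((7*o + (-16 + 4*(-3))*q) + 5) = 7 - ((7*o + (-16 - 12)*q) + 5) = 7 - ((7*o - 28*q) + 5) = 7 - ((-28*q + 7*o) + 5) = 7 - (5 - 28*q + 7*o) = 7 + (-5 - 7*o + 28*q) = 2 - 7*o + 28*q)
J*32 + P(h, 12) = 104*32 + (2 - 7*9/5 + 28*12) = 3328 + (2 - 63/5 + 336) = 3328 + 1627/5 = 18267/5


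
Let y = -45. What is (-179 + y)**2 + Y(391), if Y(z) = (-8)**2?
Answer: 50240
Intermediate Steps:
Y(z) = 64
(-179 + y)**2 + Y(391) = (-179 - 45)**2 + 64 = (-224)**2 + 64 = 50176 + 64 = 50240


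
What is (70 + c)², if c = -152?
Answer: 6724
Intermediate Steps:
(70 + c)² = (70 - 152)² = (-82)² = 6724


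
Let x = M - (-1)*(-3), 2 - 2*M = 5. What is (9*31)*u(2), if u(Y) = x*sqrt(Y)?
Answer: -2511*sqrt(2)/2 ≈ -1775.5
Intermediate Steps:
M = -3/2 (M = 1 - 1/2*5 = 1 - 5/2 = -3/2 ≈ -1.5000)
x = -9/2 (x = -3/2 - (-1)*(-3) = -3/2 - 1*3 = -3/2 - 3 = -9/2 ≈ -4.5000)
u(Y) = -9*sqrt(Y)/2
(9*31)*u(2) = (9*31)*(-9*sqrt(2)/2) = 279*(-9*sqrt(2)/2) = -2511*sqrt(2)/2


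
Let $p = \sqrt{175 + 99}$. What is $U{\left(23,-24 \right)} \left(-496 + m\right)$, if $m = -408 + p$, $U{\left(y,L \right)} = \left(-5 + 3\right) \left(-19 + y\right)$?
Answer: $7232 - 8 \sqrt{274} \approx 7099.6$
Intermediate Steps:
$p = \sqrt{274} \approx 16.553$
$U{\left(y,L \right)} = 38 - 2 y$ ($U{\left(y,L \right)} = - 2 \left(-19 + y\right) = 38 - 2 y$)
$m = -408 + \sqrt{274} \approx -391.45$
$U{\left(23,-24 \right)} \left(-496 + m\right) = \left(38 - 46\right) \left(-496 - \left(408 - \sqrt{274}\right)\right) = \left(38 - 46\right) \left(-904 + \sqrt{274}\right) = - 8 \left(-904 + \sqrt{274}\right) = 7232 - 8 \sqrt{274}$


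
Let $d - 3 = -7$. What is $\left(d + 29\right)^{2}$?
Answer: $625$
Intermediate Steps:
$d = -4$ ($d = 3 - 7 = -4$)
$\left(d + 29\right)^{2} = \left(-4 + 29\right)^{2} = 25^{2} = 625$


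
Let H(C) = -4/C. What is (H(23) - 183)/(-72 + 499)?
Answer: -4213/9821 ≈ -0.42898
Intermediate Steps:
(H(23) - 183)/(-72 + 499) = (-4/23 - 183)/(-72 + 499) = (-4*1/23 - 183)/427 = (-4/23 - 183)*(1/427) = -4213/23*1/427 = -4213/9821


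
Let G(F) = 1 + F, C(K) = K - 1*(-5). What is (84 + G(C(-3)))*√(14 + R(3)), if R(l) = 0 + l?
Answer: 87*√17 ≈ 358.71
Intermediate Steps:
R(l) = l
C(K) = 5 + K (C(K) = K + 5 = 5 + K)
(84 + G(C(-3)))*√(14 + R(3)) = (84 + (1 + (5 - 3)))*√(14 + 3) = (84 + (1 + 2))*√17 = (84 + 3)*√17 = 87*√17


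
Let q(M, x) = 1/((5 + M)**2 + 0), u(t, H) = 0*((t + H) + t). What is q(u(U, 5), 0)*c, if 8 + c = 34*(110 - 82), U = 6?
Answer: 944/25 ≈ 37.760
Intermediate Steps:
u(t, H) = 0 (u(t, H) = 0*((H + t) + t) = 0*(H + 2*t) = 0)
q(M, x) = (5 + M)**(-2) (q(M, x) = 1/((5 + M)**2) = (5 + M)**(-2))
c = 944 (c = -8 + 34*(110 - 82) = -8 + 34*28 = -8 + 952 = 944)
q(u(U, 5), 0)*c = 944/(5 + 0)**2 = 944/5**2 = (1/25)*944 = 944/25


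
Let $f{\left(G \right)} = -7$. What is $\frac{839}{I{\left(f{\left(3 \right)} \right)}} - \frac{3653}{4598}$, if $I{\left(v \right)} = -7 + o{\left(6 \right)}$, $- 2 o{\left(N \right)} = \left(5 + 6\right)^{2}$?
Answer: $- \frac{8208599}{620730} \approx -13.224$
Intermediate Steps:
$o{\left(N \right)} = - \frac{121}{2}$ ($o{\left(N \right)} = - \frac{\left(5 + 6\right)^{2}}{2} = - \frac{11^{2}}{2} = \left(- \frac{1}{2}\right) 121 = - \frac{121}{2}$)
$I{\left(v \right)} = - \frac{135}{2}$ ($I{\left(v \right)} = -7 - \frac{121}{2} = - \frac{135}{2}$)
$\frac{839}{I{\left(f{\left(3 \right)} \right)}} - \frac{3653}{4598} = \frac{839}{- \frac{135}{2}} - \frac{3653}{4598} = 839 \left(- \frac{2}{135}\right) - \frac{3653}{4598} = - \frac{1678}{135} - \frac{3653}{4598} = - \frac{8208599}{620730}$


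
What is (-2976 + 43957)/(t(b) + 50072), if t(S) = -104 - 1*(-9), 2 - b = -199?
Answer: 40981/49977 ≈ 0.82000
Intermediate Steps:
b = 201 (b = 2 - 1*(-199) = 2 + 199 = 201)
t(S) = -95 (t(S) = -104 + 9 = -95)
(-2976 + 43957)/(t(b) + 50072) = (-2976 + 43957)/(-95 + 50072) = 40981/49977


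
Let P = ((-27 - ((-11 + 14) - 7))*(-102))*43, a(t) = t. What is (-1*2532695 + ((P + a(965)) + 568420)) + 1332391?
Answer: -530041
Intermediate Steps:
P = 100878 (P = ((-27 - (3 - 7))*(-102))*43 = ((-27 - 1*(-4))*(-102))*43 = ((-27 + 4)*(-102))*43 = -23*(-102)*43 = 2346*43 = 100878)
(-1*2532695 + ((P + a(965)) + 568420)) + 1332391 = (-1*2532695 + ((100878 + 965) + 568420)) + 1332391 = (-2532695 + (101843 + 568420)) + 1332391 = (-2532695 + 670263) + 1332391 = -1862432 + 1332391 = -530041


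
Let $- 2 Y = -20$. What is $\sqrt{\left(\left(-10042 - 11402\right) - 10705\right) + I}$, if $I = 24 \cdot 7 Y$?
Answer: $i \sqrt{30469} \approx 174.55 i$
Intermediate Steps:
$Y = 10$ ($Y = \left(- \frac{1}{2}\right) \left(-20\right) = 10$)
$I = 1680$ ($I = 24 \cdot 7 \cdot 10 = 168 \cdot 10 = 1680$)
$\sqrt{\left(\left(-10042 - 11402\right) - 10705\right) + I} = \sqrt{\left(\left(-10042 - 11402\right) - 10705\right) + 1680} = \sqrt{\left(-21444 - 10705\right) + 1680} = \sqrt{-32149 + 1680} = \sqrt{-30469} = i \sqrt{30469}$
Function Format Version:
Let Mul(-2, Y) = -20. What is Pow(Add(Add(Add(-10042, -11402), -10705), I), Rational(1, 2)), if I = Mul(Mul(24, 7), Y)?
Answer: Mul(I, Pow(30469, Rational(1, 2))) ≈ Mul(174.55, I)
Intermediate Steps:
Y = 10 (Y = Mul(Rational(-1, 2), -20) = 10)
I = 1680 (I = Mul(Mul(24, 7), 10) = Mul(168, 10) = 1680)
Pow(Add(Add(Add(-10042, -11402), -10705), I), Rational(1, 2)) = Pow(Add(Add(Add(-10042, -11402), -10705), 1680), Rational(1, 2)) = Pow(Add(Add(-21444, -10705), 1680), Rational(1, 2)) = Pow(Add(-32149, 1680), Rational(1, 2)) = Pow(-30469, Rational(1, 2)) = Mul(I, Pow(30469, Rational(1, 2)))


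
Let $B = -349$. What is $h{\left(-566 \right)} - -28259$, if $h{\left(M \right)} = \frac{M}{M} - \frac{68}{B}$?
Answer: $\frac{9862808}{349} \approx 28260.0$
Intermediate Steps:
$h{\left(M \right)} = \frac{417}{349}$ ($h{\left(M \right)} = \frac{M}{M} - \frac{68}{-349} = 1 - - \frac{68}{349} = 1 + \frac{68}{349} = \frac{417}{349}$)
$h{\left(-566 \right)} - -28259 = \frac{417}{349} - -28259 = \frac{417}{349} + 28259 = \frac{9862808}{349}$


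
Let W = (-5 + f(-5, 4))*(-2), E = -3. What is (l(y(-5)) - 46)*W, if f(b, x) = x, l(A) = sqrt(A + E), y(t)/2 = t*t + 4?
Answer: -92 + 2*sqrt(55) ≈ -77.168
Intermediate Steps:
y(t) = 8 + 2*t**2 (y(t) = 2*(t*t + 4) = 2*(t**2 + 4) = 2*(4 + t**2) = 8 + 2*t**2)
l(A) = sqrt(-3 + A) (l(A) = sqrt(A - 3) = sqrt(-3 + A))
W = 2 (W = (-5 + 4)*(-2) = -1*(-2) = 2)
(l(y(-5)) - 46)*W = (sqrt(-3 + (8 + 2*(-5)**2)) - 46)*2 = (sqrt(-3 + (8 + 2*25)) - 46)*2 = (sqrt(-3 + (8 + 50)) - 46)*2 = (sqrt(-3 + 58) - 46)*2 = (sqrt(55) - 46)*2 = (-46 + sqrt(55))*2 = -92 + 2*sqrt(55)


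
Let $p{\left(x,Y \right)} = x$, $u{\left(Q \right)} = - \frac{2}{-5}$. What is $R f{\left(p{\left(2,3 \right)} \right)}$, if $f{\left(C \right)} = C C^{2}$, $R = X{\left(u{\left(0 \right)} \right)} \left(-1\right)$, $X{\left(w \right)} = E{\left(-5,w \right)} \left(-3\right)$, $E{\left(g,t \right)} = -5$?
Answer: $-120$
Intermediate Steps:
$u{\left(Q \right)} = \frac{2}{5}$ ($u{\left(Q \right)} = \left(-2\right) \left(- \frac{1}{5}\right) = \frac{2}{5}$)
$X{\left(w \right)} = 15$ ($X{\left(w \right)} = \left(-5\right) \left(-3\right) = 15$)
$R = -15$ ($R = 15 \left(-1\right) = -15$)
$f{\left(C \right)} = C^{3}$
$R f{\left(p{\left(2,3 \right)} \right)} = - 15 \cdot 2^{3} = \left(-15\right) 8 = -120$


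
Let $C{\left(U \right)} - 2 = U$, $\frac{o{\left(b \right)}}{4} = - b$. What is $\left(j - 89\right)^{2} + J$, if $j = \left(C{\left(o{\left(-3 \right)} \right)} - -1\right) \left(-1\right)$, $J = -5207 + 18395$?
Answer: $24004$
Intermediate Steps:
$o{\left(b \right)} = - 4 b$ ($o{\left(b \right)} = 4 \left(- b\right) = - 4 b$)
$J = 13188$
$C{\left(U \right)} = 2 + U$
$j = -15$ ($j = \left(\left(2 - -12\right) - -1\right) \left(-1\right) = \left(\left(2 + 12\right) + 1\right) \left(-1\right) = \left(14 + 1\right) \left(-1\right) = 15 \left(-1\right) = -15$)
$\left(j - 89\right)^{2} + J = \left(-15 - 89\right)^{2} + 13188 = \left(-104\right)^{2} + 13188 = 10816 + 13188 = 24004$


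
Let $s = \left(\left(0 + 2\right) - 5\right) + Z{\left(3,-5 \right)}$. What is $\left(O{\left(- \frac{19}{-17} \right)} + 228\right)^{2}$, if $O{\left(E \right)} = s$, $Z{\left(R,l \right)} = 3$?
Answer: $51984$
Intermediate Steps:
$s = 0$ ($s = \left(\left(0 + 2\right) - 5\right) + 3 = \left(2 - 5\right) + 3 = -3 + 3 = 0$)
$O{\left(E \right)} = 0$
$\left(O{\left(- \frac{19}{-17} \right)} + 228\right)^{2} = \left(0 + 228\right)^{2} = 228^{2} = 51984$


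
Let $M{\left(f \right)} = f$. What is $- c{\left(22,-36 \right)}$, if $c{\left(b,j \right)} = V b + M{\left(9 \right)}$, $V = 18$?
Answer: $-405$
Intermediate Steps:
$c{\left(b,j \right)} = 9 + 18 b$ ($c{\left(b,j \right)} = 18 b + 9 = 9 + 18 b$)
$- c{\left(22,-36 \right)} = - (9 + 18 \cdot 22) = - (9 + 396) = \left(-1\right) 405 = -405$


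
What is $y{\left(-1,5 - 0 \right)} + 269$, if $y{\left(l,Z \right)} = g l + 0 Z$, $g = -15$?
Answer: $284$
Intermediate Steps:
$y{\left(l,Z \right)} = - 15 l$ ($y{\left(l,Z \right)} = - 15 l + 0 Z = - 15 l + 0 = - 15 l$)
$y{\left(-1,5 - 0 \right)} + 269 = \left(-15\right) \left(-1\right) + 269 = 15 + 269 = 284$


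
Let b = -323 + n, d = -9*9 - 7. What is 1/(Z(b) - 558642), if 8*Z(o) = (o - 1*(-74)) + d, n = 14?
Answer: -8/4469459 ≈ -1.7899e-6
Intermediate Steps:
d = -88 (d = -81 - 7 = -88)
b = -309 (b = -323 + 14 = -309)
Z(o) = -7/4 + o/8 (Z(o) = ((o - 1*(-74)) - 88)/8 = ((o + 74) - 88)/8 = ((74 + o) - 88)/8 = (-14 + o)/8 = -7/4 + o/8)
1/(Z(b) - 558642) = 1/((-7/4 + (⅛)*(-309)) - 558642) = 1/((-7/4 - 309/8) - 558642) = 1/(-323/8 - 558642) = 1/(-4469459/8) = -8/4469459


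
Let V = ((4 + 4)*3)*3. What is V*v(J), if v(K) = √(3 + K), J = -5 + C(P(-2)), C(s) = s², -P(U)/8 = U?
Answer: 72*√254 ≈ 1147.5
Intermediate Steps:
P(U) = -8*U
J = 251 (J = -5 + (-8*(-2))² = -5 + 16² = -5 + 256 = 251)
V = 72 (V = (8*3)*3 = 24*3 = 72)
V*v(J) = 72*√(3 + 251) = 72*√254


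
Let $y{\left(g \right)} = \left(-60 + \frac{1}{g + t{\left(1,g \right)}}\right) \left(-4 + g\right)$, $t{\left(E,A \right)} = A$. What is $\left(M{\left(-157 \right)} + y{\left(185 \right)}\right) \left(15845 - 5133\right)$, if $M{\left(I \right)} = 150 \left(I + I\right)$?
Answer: $- \frac{114859521764}{185} \approx -6.2086 \cdot 10^{8}$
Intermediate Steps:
$M{\left(I \right)} = 300 I$ ($M{\left(I \right)} = 150 \cdot 2 I = 300 I$)
$y{\left(g \right)} = \left(-60 + \frac{1}{2 g}\right) \left(-4 + g\right)$ ($y{\left(g \right)} = \left(-60 + \frac{1}{g + g}\right) \left(-4 + g\right) = \left(-60 + \frac{1}{2 g}\right) \left(-4 + g\right)$)
$\left(M{\left(-157 \right)} + y{\left(185 \right)}\right) \left(15845 - 5133\right) = \left(300 \left(-157\right) - \left(\frac{21719}{2} + \frac{2}{185}\right)\right) \left(15845 - 5133\right) = \left(-47100 - \frac{4018019}{370}\right) 10712 = \left(- \frac{21445019}{370}\right) 10712 = - \frac{114859521764}{185}$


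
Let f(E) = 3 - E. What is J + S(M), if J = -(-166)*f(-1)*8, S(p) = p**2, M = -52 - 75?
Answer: 21441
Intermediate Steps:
M = -127
J = 5312 (J = -(-166)*(3 - 1*(-1))*8 = -(-166)*(3 + 1)*8 = -(-166)*4*8 = -1*(-664)*8 = 664*8 = 5312)
J + S(M) = 5312 + (-127)**2 = 5312 + 16129 = 21441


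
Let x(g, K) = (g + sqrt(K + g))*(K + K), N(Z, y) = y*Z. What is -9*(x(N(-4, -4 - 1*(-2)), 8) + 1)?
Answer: -1737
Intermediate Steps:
N(Z, y) = Z*y
x(g, K) = 2*K*(g + sqrt(K + g)) (x(g, K) = (g + sqrt(K + g))*(2*K) = 2*K*(g + sqrt(K + g)))
-9*(x(N(-4, -4 - 1*(-2)), 8) + 1) = -9*(2*8*(-4*(-4 - 1*(-2)) + sqrt(8 - 4*(-4 - 1*(-2)))) + 1) = -9*(2*8*(-4*(-4 + 2) + sqrt(8 - 4*(-4 + 2))) + 1) = -9*(2*8*(-4*(-2) + sqrt(8 - 4*(-2))) + 1) = -9*(2*8*(8 + sqrt(8 + 8)) + 1) = -9*(2*8*(8 + sqrt(16)) + 1) = -9*(2*8*(8 + 4) + 1) = -9*(2*8*12 + 1) = -9*(192 + 1) = -9*193 = -1737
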